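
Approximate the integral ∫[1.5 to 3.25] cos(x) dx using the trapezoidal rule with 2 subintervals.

f(x) = cos(x)
a = 1.5, b = 3.25, n = 2
h = (b - a)/n = 0.875000

Trapezoidal rule: (h/2)[f(x₀) + 2f(x₁) + 2f(x₂) + ... + f(xₙ)]

x_0 = 1.5000, f(x_0) = 0.070737, coefficient = 1
x_1 = 2.3750, f(x_1) = -0.720278, coefficient = 2
x_2 = 3.2500, f(x_2) = -0.994130, coefficient = 1

I ≈ (0.875000/2) × -2.363949 = -1.034228
Exact value: -1.105690
Error: 0.071462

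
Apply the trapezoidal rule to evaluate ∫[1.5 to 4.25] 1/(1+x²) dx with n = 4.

f(x) = 1/(1+x²)
a = 1.5, b = 4.25, n = 4
h = (b - a)/n = 0.687500

Trapezoidal rule: (h/2)[f(x₀) + 2f(x₁) + 2f(x₂) + ... + f(xₙ)]

x_0 = 1.5000, f(x_0) = 0.307692, coefficient = 1
x_1 = 2.1875, f(x_1) = 0.172856, coefficient = 2
x_2 = 2.8750, f(x_2) = 0.107926, coefficient = 2
x_3 = 3.5625, f(x_3) = 0.073039, coefficient = 2
x_4 = 4.2500, f(x_4) = 0.052459, coefficient = 1

I ≈ (0.687500/2) × 1.067792 = 0.367054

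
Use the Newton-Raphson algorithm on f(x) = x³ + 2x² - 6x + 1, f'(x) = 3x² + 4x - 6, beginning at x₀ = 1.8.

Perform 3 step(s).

f(x) = x³ + 2x² - 6x + 1
f'(x) = 3x² + 4x - 6
x₀ = 1.8

Newton-Raphson formula: x_{n+1} = x_n - f(x_n)/f'(x_n)

Iteration 1:
  f(1.800000) = 2.512000
  f'(1.800000) = 10.920000
  x_1 = 1.800000 - 2.512000/10.920000 = 1.569963
Iteration 2:
  f(1.569963) = 0.379412
  f'(1.569963) = 7.674208
  x_2 = 1.569963 - 0.379412/7.674208 = 1.520523
Iteration 3:
  f(1.520523) = 0.016280
  f'(1.520523) = 7.018069
  x_3 = 1.520523 - 0.016280/7.018069 = 1.518204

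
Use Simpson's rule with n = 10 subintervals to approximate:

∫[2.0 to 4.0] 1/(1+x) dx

f(x) = 1/(1+x)
a = 2.0, b = 4.0, n = 10
h = (b - a)/n = 0.200000

Simpson's rule: (h/3)[f(x₀) + 4f(x₁) + 2f(x₂) + ... + f(xₙ)]

x_0 = 2.0000, f(x_0) = 0.333333, coefficient = 1
x_1 = 2.2000, f(x_1) = 0.312500, coefficient = 4
x_2 = 2.4000, f(x_2) = 0.294118, coefficient = 2
x_3 = 2.6000, f(x_3) = 0.277778, coefficient = 4
x_4 = 2.8000, f(x_4) = 0.263158, coefficient = 2
x_5 = 3.0000, f(x_5) = 0.250000, coefficient = 4
x_6 = 3.2000, f(x_6) = 0.238095, coefficient = 2
x_7 = 3.4000, f(x_7) = 0.227273, coefficient = 4
x_8 = 3.6000, f(x_8) = 0.217391, coefficient = 2
x_9 = 3.8000, f(x_9) = 0.208333, coefficient = 4
x_10 = 4.0000, f(x_10) = 0.200000, coefficient = 1

I ≈ (0.200000/3) × 7.662393 = 0.510826
Exact value: 0.510826
Error: 0.000001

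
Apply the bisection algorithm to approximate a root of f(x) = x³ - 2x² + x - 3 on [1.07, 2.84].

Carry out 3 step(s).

f(x) = x³ - 2x² + x - 3
Initial interval: [1.07, 2.84]

Iteration 1:
  c_1 = (1.070000 + 2.840000)/2 = 1.955000
  f(c_1) = f(1.955000) = -1.216991
  f(a) × f(c) ≥ 0, new interval: [1.955000, 2.840000]
Iteration 2:
  c_2 = (1.955000 + 2.840000)/2 = 2.397500
  f(c_2) = f(2.397500) = 1.682332
  f(a) × f(c) < 0, new interval: [1.955000, 2.397500]
Iteration 3:
  c_3 = (1.955000 + 2.397500)/2 = 2.176250
  f(c_3) = f(2.176250) = 0.010981
  f(a) × f(c) < 0, new interval: [1.955000, 2.176250]

After 3 iteration(s), the approximation is c_3 = 2.176250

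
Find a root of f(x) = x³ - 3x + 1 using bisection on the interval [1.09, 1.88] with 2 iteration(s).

f(x) = x³ - 3x + 1
Initial interval: [1.09, 1.88]

Iteration 1:
  c_1 = (1.090000 + 1.880000)/2 = 1.485000
  f(c_1) = f(1.485000) = -0.180241
  f(a) × f(c) ≥ 0, new interval: [1.485000, 1.880000]
Iteration 2:
  c_2 = (1.485000 + 1.880000)/2 = 1.682500
  f(c_2) = f(1.682500) = 0.715332
  f(a) × f(c) < 0, new interval: [1.485000, 1.682500]

After 2 iteration(s), the approximation is c_2 = 1.682500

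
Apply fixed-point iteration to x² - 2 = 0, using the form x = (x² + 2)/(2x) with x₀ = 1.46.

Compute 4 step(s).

Equation: x² - 2 = 0
Fixed-point form: x = (x² + 2)/(2x)
x₀ = 1.46

x_1 = g(1.460000) = 1.414932
x_2 = g(1.414932) = 1.414214
x_3 = g(1.414214) = 1.414214
x_4 = g(1.414214) = 1.414214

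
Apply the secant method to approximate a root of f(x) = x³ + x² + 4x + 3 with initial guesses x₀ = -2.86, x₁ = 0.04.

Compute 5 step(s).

f(x) = x³ + x² + 4x + 3
x₀ = -2.86, x₁ = 0.04

Secant formula: x_{n+1} = x_n - f(x_n)(x_n - x_{n-1})/(f(x_n) - f(x_{n-1}))

Iteration 1:
  f(-2.860000) = -23.654056
  f(0.040000) = 3.161664
  x_2 = 0.040000 - 3.161664×(0.040000 - (-2.860000))/(3.161664 - (-23.654056))
       = -0.301920
Iteration 2:
  f(0.040000) = 3.161664
  f(-0.301920) = 1.855955
  x_3 = -0.301920 - 1.855955×(-0.301920 - 0.040000)/(1.855955 - 3.161664)
       = -0.787930
Iteration 3:
  f(-0.301920) = 1.855955
  f(-0.787930) = -0.020059
  x_4 = -0.787930 - (-0.020059)×(-0.787930 - (-0.301920))/(-0.020059 - 1.855955)
       = -0.782733
Iteration 4:
  f(-0.787930) = -0.020059
  f(-0.782733) = 0.002180
  x_5 = -0.782733 - 0.002180×(-0.782733 - (-0.787930))/(0.002180 - (-0.020059))
       = -0.783243
Iteration 5:
  f(-0.782733) = 0.002180
  f(-0.783243) = 0.000003
  x_6 = -0.783243 - 0.000003×(-0.783243 - (-0.782733))/(0.000003 - 0.002180)
       = -0.783243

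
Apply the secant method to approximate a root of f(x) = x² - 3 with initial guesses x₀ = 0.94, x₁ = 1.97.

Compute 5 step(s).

f(x) = x² - 3
x₀ = 0.94, x₁ = 1.97

Secant formula: x_{n+1} = x_n - f(x_n)(x_n - x_{n-1})/(f(x_n) - f(x_{n-1}))

Iteration 1:
  f(0.940000) = -2.116400
  f(1.970000) = 0.880900
  x_2 = 1.970000 - 0.880900×(1.970000 - 0.940000)/(0.880900 - (-2.116400))
       = 1.667285
Iteration 2:
  f(1.970000) = 0.880900
  f(1.667285) = -0.220160
  x_3 = 1.667285 - (-0.220160)×(1.667285 - 1.970000)/(-0.220160 - 0.880900)
       = 1.727814
Iteration 3:
  f(1.667285) = -0.220160
  f(1.727814) = -0.014659
  x_4 = 1.727814 - (-0.014659)×(1.727814 - 1.667285)/(-0.014659 - (-0.220160))
       = 1.732132
Iteration 4:
  f(1.727814) = -0.014659
  f(1.732132) = 0.000280
  x_5 = 1.732132 - 0.000280×(1.732132 - 1.727814)/(0.000280 - (-0.014659))
       = 1.732051
Iteration 5:
  f(1.732132) = 0.000280
  f(1.732051) = 0.000000
  x_6 = 1.732051 - 0.000000×(1.732051 - 1.732132)/(0.000000 - 0.000280)
       = 1.732051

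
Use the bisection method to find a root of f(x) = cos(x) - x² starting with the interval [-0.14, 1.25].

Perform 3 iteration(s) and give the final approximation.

f(x) = cos(x) - x²
Initial interval: [-0.14, 1.25]

Iteration 1:
  c_1 = (-0.140000 + 1.250000)/2 = 0.555000
  f(c_1) = f(0.555000) = 0.541875
  f(a) × f(c) ≥ 0, new interval: [0.555000, 1.250000]
Iteration 2:
  c_2 = (0.555000 + 1.250000)/2 = 0.902500
  f(c_2) = f(0.902500) = -0.194857
  f(a) × f(c) < 0, new interval: [0.555000, 0.902500]
Iteration 3:
  c_3 = (0.555000 + 0.902500)/2 = 0.728750
  f(c_3) = f(0.728750) = 0.214931
  f(a) × f(c) ≥ 0, new interval: [0.728750, 0.902500]

After 3 iteration(s), the approximation is c_3 = 0.728750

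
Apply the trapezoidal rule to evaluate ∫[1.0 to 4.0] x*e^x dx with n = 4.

f(x) = x*e^x
a = 1.0, b = 4.0, n = 4
h = (b - a)/n = 0.750000

Trapezoidal rule: (h/2)[f(x₀) + 2f(x₁) + 2f(x₂) + ... + f(xₙ)]

x_0 = 1.0000, f(x_0) = 2.718282, coefficient = 1
x_1 = 1.7500, f(x_1) = 10.070555, coefficient = 2
x_2 = 2.5000, f(x_2) = 30.456235, coefficient = 2
x_3 = 3.2500, f(x_3) = 83.818605, coefficient = 2
x_4 = 4.0000, f(x_4) = 218.392600, coefficient = 1

I ≈ (0.750000/2) × 469.801671 = 176.175626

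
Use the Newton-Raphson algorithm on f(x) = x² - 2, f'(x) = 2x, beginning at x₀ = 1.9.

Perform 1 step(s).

f(x) = x² - 2
f'(x) = 2x
x₀ = 1.9

Newton-Raphson formula: x_{n+1} = x_n - f(x_n)/f'(x_n)

Iteration 1:
  f(1.900000) = 1.610000
  f'(1.900000) = 3.800000
  x_1 = 1.900000 - 1.610000/3.800000 = 1.476316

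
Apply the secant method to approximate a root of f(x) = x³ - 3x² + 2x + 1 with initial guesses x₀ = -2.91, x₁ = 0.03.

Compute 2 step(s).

f(x) = x³ - 3x² + 2x + 1
x₀ = -2.91, x₁ = 0.03

Secant formula: x_{n+1} = x_n - f(x_n)(x_n - x_{n-1})/(f(x_n) - f(x_{n-1}))

Iteration 1:
  f(-2.910000) = -54.866471
  f(0.030000) = 1.057327
  x_2 = 0.030000 - 1.057327×(0.030000 - (-2.910000))/(1.057327 - (-54.866471))
       = -0.025585
Iteration 2:
  f(0.030000) = 1.057327
  f(-0.025585) = 0.946849
  x_3 = -0.025585 - 0.946849×(-0.025585 - 0.030000)/(0.946849 - 1.057327)
       = -0.501977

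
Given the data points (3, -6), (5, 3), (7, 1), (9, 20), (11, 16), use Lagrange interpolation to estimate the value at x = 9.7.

Lagrange interpolation formula:
P(x) = Σ yᵢ × Lᵢ(x)
where Lᵢ(x) = Π_{j≠i} (x - xⱼ)/(xᵢ - xⱼ)

L_0(9.7) = (9.7 - 5)/(3 - 5) × (9.7 - 7)/(3 - 7) × (9.7 - 9)/(3 - 9) × (9.7 - 11)/(3 - 11) = -0.030073
L_1(9.7) = (9.7 - 3)/(5 - 3) × (9.7 - 7)/(5 - 7) × (9.7 - 9)/(5 - 9) × (9.7 - 11)/(5 - 11) = 0.171478
L_2(9.7) = (9.7 - 3)/(7 - 3) × (9.7 - 5)/(7 - 5) × (9.7 - 9)/(7 - 9) × (9.7 - 11)/(7 - 11) = -0.447748
L_3(9.7) = (9.7 - 3)/(9 - 3) × (9.7 - 5)/(9 - 5) × (9.7 - 7)/(9 - 7) × (9.7 - 11)/(9 - 11) = 1.151353
L_4(9.7) = (9.7 - 3)/(11 - 3) × (9.7 - 5)/(11 - 5) × (9.7 - 7)/(11 - 7) × (9.7 - 9)/(11 - 9) = 0.154990

P(9.7) = (-6)×L_0(9.7) + 3×L_1(9.7) + 1×L_2(9.7) + 20×L_3(9.7) + 16×L_4(9.7)
P(9.7) = 25.754022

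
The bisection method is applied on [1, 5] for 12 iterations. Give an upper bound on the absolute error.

Bisection error bound: |error| ≤ (b-a)/2^n
|error| ≤ (5 - 1)/2^12 = 4/2^12
|error| ≤ 0.0009765625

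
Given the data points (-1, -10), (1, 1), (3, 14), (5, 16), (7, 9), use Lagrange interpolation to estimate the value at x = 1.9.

Lagrange interpolation formula:
P(x) = Σ yᵢ × Lᵢ(x)
where Lᵢ(x) = Π_{j≠i} (x - xⱼ)/(xᵢ - xⱼ)

L_0(1.9) = (1.9 - 1)/(-1 - 1) × (1.9 - 3)/(-1 - 3) × (1.9 - 5)/(-1 - 5) × (1.9 - 7)/(-1 - 7) = -0.040760
L_1(1.9) = (1.9 - (-1))/(1 - (-1)) × (1.9 - 3)/(1 - 3) × (1.9 - 5)/(1 - 5) × (1.9 - 7)/(1 - 7) = 0.525353
L_2(1.9) = (1.9 - (-1))/(3 - (-1)) × (1.9 - 1)/(3 - 1) × (1.9 - 5)/(3 - 5) × (1.9 - 7)/(3 - 7) = 0.644752
L_3(1.9) = (1.9 - (-1))/(5 - (-1)) × (1.9 - 1)/(5 - 1) × (1.9 - 3)/(5 - 3) × (1.9 - 7)/(5 - 7) = -0.152522
L_4(1.9) = (1.9 - (-1))/(7 - (-1)) × (1.9 - 1)/(7 - 1) × (1.9 - 3)/(7 - 3) × (1.9 - 5)/(7 - 5) = 0.023177

P(1.9) = (-10)×L_0(1.9) + 1×L_1(1.9) + 14×L_2(1.9) + 16×L_3(1.9) + 9×L_4(1.9)
P(1.9) = 7.727723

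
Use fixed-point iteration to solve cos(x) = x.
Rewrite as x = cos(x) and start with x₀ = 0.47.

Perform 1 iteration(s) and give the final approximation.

Equation: cos(x) = x
Fixed-point form: x = cos(x)
x₀ = 0.47

x_1 = g(0.470000) = 0.891568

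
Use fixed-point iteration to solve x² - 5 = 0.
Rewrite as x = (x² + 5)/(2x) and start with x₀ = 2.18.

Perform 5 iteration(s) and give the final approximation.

Equation: x² - 5 = 0
Fixed-point form: x = (x² + 5)/(2x)
x₀ = 2.18

x_1 = g(2.180000) = 2.236789
x_2 = g(2.236789) = 2.236068
x_3 = g(2.236068) = 2.236068
x_4 = g(2.236068) = 2.236068
x_5 = g(2.236068) = 2.236068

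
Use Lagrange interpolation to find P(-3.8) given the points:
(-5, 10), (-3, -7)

Lagrange interpolation formula:
P(x) = Σ yᵢ × Lᵢ(x)
where Lᵢ(x) = Π_{j≠i} (x - xⱼ)/(xᵢ - xⱼ)

L_0(-3.8) = (-3.8 - (-3))/(-5 - (-3)) = 0.400000
L_1(-3.8) = (-3.8 - (-5))/(-3 - (-5)) = 0.600000

P(-3.8) = 10×L_0(-3.8) + (-7)×L_1(-3.8)
P(-3.8) = -0.200000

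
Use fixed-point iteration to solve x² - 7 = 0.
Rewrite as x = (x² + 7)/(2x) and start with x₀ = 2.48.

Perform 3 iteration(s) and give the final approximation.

Equation: x² - 7 = 0
Fixed-point form: x = (x² + 7)/(2x)
x₀ = 2.48

x_1 = g(2.480000) = 2.651290
x_2 = g(2.651290) = 2.645757
x_3 = g(2.645757) = 2.645751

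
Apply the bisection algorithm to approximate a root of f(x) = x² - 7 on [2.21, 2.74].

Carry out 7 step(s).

f(x) = x² - 7
Initial interval: [2.21, 2.74]

Iteration 1:
  c_1 = (2.210000 + 2.740000)/2 = 2.475000
  f(c_1) = f(2.475000) = -0.874375
  f(a) × f(c) ≥ 0, new interval: [2.475000, 2.740000]
Iteration 2:
  c_2 = (2.475000 + 2.740000)/2 = 2.607500
  f(c_2) = f(2.607500) = -0.200944
  f(a) × f(c) ≥ 0, new interval: [2.607500, 2.740000]
Iteration 3:
  c_3 = (2.607500 + 2.740000)/2 = 2.673750
  f(c_3) = f(2.673750) = 0.148939
  f(a) × f(c) < 0, new interval: [2.607500, 2.673750]
Iteration 4:
  c_4 = (2.607500 + 2.673750)/2 = 2.640625
  f(c_4) = f(2.640625) = -0.027100
  f(a) × f(c) ≥ 0, new interval: [2.640625, 2.673750]
Iteration 5:
  c_5 = (2.640625 + 2.673750)/2 = 2.657188
  f(c_5) = f(2.657188) = 0.060645
  f(a) × f(c) < 0, new interval: [2.640625, 2.657188]
Iteration 6:
  c_6 = (2.640625 + 2.657188)/2 = 2.648906
  f(c_6) = f(2.648906) = 0.016704
  f(a) × f(c) < 0, new interval: [2.640625, 2.648906]
Iteration 7:
  c_7 = (2.640625 + 2.648906)/2 = 2.644766
  f(c_7) = f(2.644766) = -0.005215
  f(a) × f(c) ≥ 0, new interval: [2.644766, 2.648906]

After 7 iteration(s), the approximation is c_7 = 2.644766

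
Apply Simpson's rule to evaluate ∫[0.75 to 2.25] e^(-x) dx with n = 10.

f(x) = e^(-x)
a = 0.75, b = 2.25, n = 10
h = (b - a)/n = 0.150000

Simpson's rule: (h/3)[f(x₀) + 4f(x₁) + 2f(x₂) + ... + f(xₙ)]

x_0 = 0.7500, f(x_0) = 0.472367, coefficient = 1
x_1 = 0.9000, f(x_1) = 0.406570, coefficient = 4
x_2 = 1.0500, f(x_2) = 0.349938, coefficient = 2
x_3 = 1.2000, f(x_3) = 0.301194, coefficient = 4
x_4 = 1.3500, f(x_4) = 0.259240, coefficient = 2
x_5 = 1.5000, f(x_5) = 0.223130, coefficient = 4
x_6 = 1.6500, f(x_6) = 0.192050, coefficient = 2
x_7 = 1.8000, f(x_7) = 0.165299, coefficient = 4
x_8 = 1.9500, f(x_8) = 0.142274, coefficient = 2
x_9 = 2.1000, f(x_9) = 0.122456, coefficient = 4
x_10 = 2.2500, f(x_10) = 0.105399, coefficient = 1

I ≈ (0.150000/3) × 7.339367 = 0.366968
Exact value: 0.366967
Error: 0.000001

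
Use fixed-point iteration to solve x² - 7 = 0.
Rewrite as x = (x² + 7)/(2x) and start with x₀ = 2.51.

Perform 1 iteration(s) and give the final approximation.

Equation: x² - 7 = 0
Fixed-point form: x = (x² + 7)/(2x)
x₀ = 2.51

x_1 = g(2.510000) = 2.649422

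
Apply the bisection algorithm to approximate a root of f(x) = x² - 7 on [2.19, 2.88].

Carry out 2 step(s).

f(x) = x² - 7
Initial interval: [2.19, 2.88]

Iteration 1:
  c_1 = (2.190000 + 2.880000)/2 = 2.535000
  f(c_1) = f(2.535000) = -0.573775
  f(a) × f(c) ≥ 0, new interval: [2.535000, 2.880000]
Iteration 2:
  c_2 = (2.535000 + 2.880000)/2 = 2.707500
  f(c_2) = f(2.707500) = 0.330556
  f(a) × f(c) < 0, new interval: [2.535000, 2.707500]

After 2 iteration(s), the approximation is c_2 = 2.707500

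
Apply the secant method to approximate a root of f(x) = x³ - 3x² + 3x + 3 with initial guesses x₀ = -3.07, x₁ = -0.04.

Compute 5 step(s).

f(x) = x³ - 3x² + 3x + 3
x₀ = -3.07, x₁ = -0.04

Secant formula: x_{n+1} = x_n - f(x_n)(x_n - x_{n-1})/(f(x_n) - f(x_{n-1}))

Iteration 1:
  f(-3.070000) = -63.419143
  f(-0.040000) = 2.875136
  x_2 = -0.040000 - 2.875136×(-0.040000 - (-3.070000))/(2.875136 - (-63.419143))
       = -0.171409
Iteration 2:
  f(-0.040000) = 2.875136
  f(-0.171409) = 2.392594
  x_3 = -0.171409 - 2.392594×(-0.171409 - (-0.040000))/(2.392594 - 2.875136)
       = -0.822975
Iteration 3:
  f(-0.171409) = 2.392594
  f(-0.822975) = -2.058184
  x_4 = -0.822975 - (-2.058184)×(-0.822975 - (-0.171409))/(-2.058184 - 2.392594)
       = -0.521670
Iteration 4:
  f(-0.822975) = -2.058184
  f(-0.521670) = 0.476604
  x_5 = -0.521670 - 0.476604×(-0.521670 - (-0.822975))/(0.476604 - (-2.058184))
       = -0.578323
Iteration 5:
  f(-0.521670) = 0.476604
  f(-0.578323) = 0.068234
  x_6 = -0.578323 - 0.068234×(-0.578323 - (-0.521670))/(0.068234 - 0.476604)
       = -0.587789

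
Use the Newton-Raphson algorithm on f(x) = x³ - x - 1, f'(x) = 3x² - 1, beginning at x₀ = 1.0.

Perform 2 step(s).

f(x) = x³ - x - 1
f'(x) = 3x² - 1
x₀ = 1.0

Newton-Raphson formula: x_{n+1} = x_n - f(x_n)/f'(x_n)

Iteration 1:
  f(1.000000) = -1.000000
  f'(1.000000) = 2.000000
  x_1 = 1.000000 - (-1.000000)/2.000000 = 1.500000
Iteration 2:
  f(1.500000) = 0.875000
  f'(1.500000) = 5.750000
  x_2 = 1.500000 - 0.875000/5.750000 = 1.347826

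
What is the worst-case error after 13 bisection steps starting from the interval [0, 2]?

Bisection error bound: |error| ≤ (b-a)/2^n
|error| ≤ (2 - 0)/2^13 = 2/2^13
|error| ≤ 0.0002441406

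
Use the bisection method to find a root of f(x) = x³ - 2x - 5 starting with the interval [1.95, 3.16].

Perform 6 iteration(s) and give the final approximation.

f(x) = x³ - 2x - 5
Initial interval: [1.95, 3.16]

Iteration 1:
  c_1 = (1.950000 + 3.160000)/2 = 2.555000
  f(c_1) = f(2.555000) = 6.569104
  f(a) × f(c) < 0, new interval: [1.950000, 2.555000]
Iteration 2:
  c_2 = (1.950000 + 2.555000)/2 = 2.252500
  f(c_2) = f(2.252500) = 1.923636
  f(a) × f(c) < 0, new interval: [1.950000, 2.252500]
Iteration 3:
  c_3 = (1.950000 + 2.252500)/2 = 2.101250
  f(c_3) = f(2.101250) = 0.075047
  f(a) × f(c) < 0, new interval: [1.950000, 2.101250]
Iteration 4:
  c_4 = (1.950000 + 2.101250)/2 = 2.025625
  f(c_4) = f(2.025625) = -0.739793
  f(a) × f(c) ≥ 0, new interval: [2.025625, 2.101250]
Iteration 5:
  c_5 = (2.025625 + 2.101250)/2 = 2.063438
  f(c_5) = f(2.063438) = -0.341224
  f(a) × f(c) ≥ 0, new interval: [2.063438, 2.101250]
Iteration 6:
  c_6 = (2.063438 + 2.101250)/2 = 2.082344
  f(c_6) = f(2.082344) = -0.135321
  f(a) × f(c) ≥ 0, new interval: [2.082344, 2.101250]

After 6 iteration(s), the approximation is c_6 = 2.082344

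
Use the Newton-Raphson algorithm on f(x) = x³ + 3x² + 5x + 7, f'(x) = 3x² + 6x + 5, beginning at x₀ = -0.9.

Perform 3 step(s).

f(x) = x³ + 3x² + 5x + 7
f'(x) = 3x² + 6x + 5
x₀ = -0.9

Newton-Raphson formula: x_{n+1} = x_n - f(x_n)/f'(x_n)

Iteration 1:
  f(-0.900000) = 4.201000
  f'(-0.900000) = 2.030000
  x_1 = -0.900000 - 4.201000/2.030000 = -2.969458
Iteration 2:
  f(-2.969458) = -7.577982
  f'(-2.969458) = 13.636296
  x_2 = -2.969458 - (-7.577982)/13.636296 = -2.413737
Iteration 3:
  f(-2.413737) = -1.653040
  f'(-2.413737) = 7.995954
  x_3 = -2.413737 - (-1.653040)/7.995954 = -2.207002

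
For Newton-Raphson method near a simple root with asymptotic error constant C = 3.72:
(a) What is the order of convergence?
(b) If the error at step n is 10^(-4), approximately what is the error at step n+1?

(a) Newton-Raphson has quadratic (order 2) convergence near simple roots.
    This means |e_{n+1}| ≈ C|e_n|².

(b) With |e_n| = 10^(-4) and C = 3.72:
    |e_{n+1}| ≈ 3.72 × (10^(-4))² = 3.72 × 10^(-8)

(a) 2 (quadratic); (b) |e_{n+1}| ≈ 3.720e-08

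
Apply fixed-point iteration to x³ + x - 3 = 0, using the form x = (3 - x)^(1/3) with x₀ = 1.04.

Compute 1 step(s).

Equation: x³ + x - 3 = 0
Fixed-point form: x = (3 - x)^(1/3)
x₀ = 1.04

x_1 = g(1.040000) = 1.251465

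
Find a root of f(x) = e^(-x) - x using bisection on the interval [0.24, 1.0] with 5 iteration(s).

f(x) = e^(-x) - x
Initial interval: [0.24, 1.0]

Iteration 1:
  c_1 = (0.240000 + 1.000000)/2 = 0.620000
  f(c_1) = f(0.620000) = -0.082056
  f(a) × f(c) < 0, new interval: [0.240000, 0.620000]
Iteration 2:
  c_2 = (0.240000 + 0.620000)/2 = 0.430000
  f(c_2) = f(0.430000) = 0.220509
  f(a) × f(c) ≥ 0, new interval: [0.430000, 0.620000]
Iteration 3:
  c_3 = (0.430000 + 0.620000)/2 = 0.525000
  f(c_3) = f(0.525000) = 0.066555
  f(a) × f(c) ≥ 0, new interval: [0.525000, 0.620000]
Iteration 4:
  c_4 = (0.525000 + 0.620000)/2 = 0.572500
  f(c_4) = f(0.572500) = -0.008387
  f(a) × f(c) < 0, new interval: [0.525000, 0.572500]
Iteration 5:
  c_5 = (0.525000 + 0.572500)/2 = 0.548750
  f(c_5) = f(0.548750) = 0.028921
  f(a) × f(c) ≥ 0, new interval: [0.548750, 0.572500]

After 5 iteration(s), the approximation is c_5 = 0.548750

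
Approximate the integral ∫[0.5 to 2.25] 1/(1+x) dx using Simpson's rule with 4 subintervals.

f(x) = 1/(1+x)
a = 0.5, b = 2.25, n = 4
h = (b - a)/n = 0.437500

Simpson's rule: (h/3)[f(x₀) + 4f(x₁) + 2f(x₂) + ... + f(xₙ)]

x_0 = 0.5000, f(x_0) = 0.666667, coefficient = 1
x_1 = 0.9375, f(x_1) = 0.516129, coefficient = 4
x_2 = 1.3750, f(x_2) = 0.421053, coefficient = 2
x_3 = 1.8125, f(x_3) = 0.355556, coefficient = 4
x_4 = 2.2500, f(x_4) = 0.307692, coefficient = 1

I ≈ (0.437500/3) × 5.303203 = 0.773384
Exact value: 0.773190
Error: 0.000194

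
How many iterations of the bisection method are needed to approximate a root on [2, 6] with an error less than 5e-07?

We need (b-a)/2^n ≤ 5e-07
(6 - 2)/2^n ≤ 5e-07
4/2^n ≤ 5e-07
2^n ≥ 8000000
n ≥ log₂(8000000) = 22.93
n ≥ 23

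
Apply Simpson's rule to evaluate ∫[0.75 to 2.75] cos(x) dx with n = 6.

f(x) = cos(x)
a = 0.75, b = 2.75, n = 6
h = (b - a)/n = 0.333333

Simpson's rule: (h/3)[f(x₀) + 4f(x₁) + 2f(x₂) + ... + f(xₙ)]

x_0 = 0.7500, f(x_0) = 0.731689, coefficient = 1
x_1 = 1.0833, f(x_1) = 0.468386, coefficient = 4
x_2 = 1.4167, f(x_2) = 0.153520, coefficient = 2
x_3 = 1.7500, f(x_3) = -0.178246, coefficient = 4
x_4 = 2.0833, f(x_4) = -0.490390, coefficient = 2
x_5 = 2.4167, f(x_5) = -0.748549, coefficient = 4
x_6 = 2.7500, f(x_6) = -0.924302, coefficient = 1

I ≈ (0.333333/3) × -2.699988 = -0.299999
Exact value: -0.299978
Error: 0.000021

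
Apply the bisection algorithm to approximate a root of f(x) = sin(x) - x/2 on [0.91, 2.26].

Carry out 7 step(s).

f(x) = sin(x) - x/2
Initial interval: [0.91, 2.26]

Iteration 1:
  c_1 = (0.910000 + 2.260000)/2 = 1.585000
  f(c_1) = f(1.585000) = 0.207399
  f(a) × f(c) ≥ 0, new interval: [1.585000, 2.260000]
Iteration 2:
  c_2 = (1.585000 + 2.260000)/2 = 1.922500
  f(c_2) = f(1.922500) = -0.022463
  f(a) × f(c) < 0, new interval: [1.585000, 1.922500]
Iteration 3:
  c_3 = (1.585000 + 1.922500)/2 = 1.753750
  f(c_3) = f(1.753750) = 0.106436
  f(a) × f(c) ≥ 0, new interval: [1.753750, 1.922500]
Iteration 4:
  c_4 = (1.753750 + 1.922500)/2 = 1.838125
  f(c_4) = f(1.838125) = 0.045417
  f(a) × f(c) ≥ 0, new interval: [1.838125, 1.922500]
Iteration 5:
  c_5 = (1.838125 + 1.922500)/2 = 1.880312
  f(c_5) = f(1.880312) = 0.012325
  f(a) × f(c) ≥ 0, new interval: [1.880312, 1.922500]
Iteration 6:
  c_6 = (1.880312 + 1.922500)/2 = 1.901406
  f(c_6) = f(1.901406) = -0.004859
  f(a) × f(c) < 0, new interval: [1.880312, 1.901406]
Iteration 7:
  c_7 = (1.880312 + 1.901406)/2 = 1.890859
  f(c_7) = f(1.890859) = 0.003786
  f(a) × f(c) ≥ 0, new interval: [1.890859, 1.901406]

After 7 iteration(s), the approximation is c_7 = 1.890859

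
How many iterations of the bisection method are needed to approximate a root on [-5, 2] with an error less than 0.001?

We need (b-a)/2^n ≤ 0.001
(2 - (-5))/2^n ≤ 0.001
7/2^n ≤ 0.001
2^n ≥ 7000
n ≥ log₂(7000) = 12.77
n ≥ 13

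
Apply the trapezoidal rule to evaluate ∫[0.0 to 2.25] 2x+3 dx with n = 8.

f(x) = 2x+3
a = 0.0, b = 2.25, n = 8
h = (b - a)/n = 0.281250

Trapezoidal rule: (h/2)[f(x₀) + 2f(x₁) + 2f(x₂) + ... + f(xₙ)]

x_0 = 0.0000, f(x_0) = 3.000000, coefficient = 1
x_1 = 0.2812, f(x_1) = 3.562500, coefficient = 2
x_2 = 0.5625, f(x_2) = 4.125000, coefficient = 2
x_3 = 0.8438, f(x_3) = 4.687500, coefficient = 2
x_4 = 1.1250, f(x_4) = 5.250000, coefficient = 2
x_5 = 1.4062, f(x_5) = 5.812500, coefficient = 2
x_6 = 1.6875, f(x_6) = 6.375000, coefficient = 2
x_7 = 1.9688, f(x_7) = 6.937500, coefficient = 2
x_8 = 2.2500, f(x_8) = 7.500000, coefficient = 1

I ≈ (0.281250/2) × 84.000000 = 11.812500
Exact value: 11.812500
Error: 0.000000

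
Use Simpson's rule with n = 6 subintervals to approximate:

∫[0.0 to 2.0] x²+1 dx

f(x) = x²+1
a = 0.0, b = 2.0, n = 6
h = (b - a)/n = 0.333333

Simpson's rule: (h/3)[f(x₀) + 4f(x₁) + 2f(x₂) + ... + f(xₙ)]

x_0 = 0.0000, f(x_0) = 1.000000, coefficient = 1
x_1 = 0.3333, f(x_1) = 1.111111, coefficient = 4
x_2 = 0.6667, f(x_2) = 1.444444, coefficient = 2
x_3 = 1.0000, f(x_3) = 2.000000, coefficient = 4
x_4 = 1.3333, f(x_4) = 2.777778, coefficient = 2
x_5 = 1.6667, f(x_5) = 3.777778, coefficient = 4
x_6 = 2.0000, f(x_6) = 5.000000, coefficient = 1

I ≈ (0.333333/3) × 42.000000 = 4.666667
Exact value: 4.666667
Error: 0.000000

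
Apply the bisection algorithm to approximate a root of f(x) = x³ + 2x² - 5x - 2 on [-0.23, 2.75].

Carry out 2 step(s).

f(x) = x³ + 2x² - 5x - 2
Initial interval: [-0.23, 2.75]

Iteration 1:
  c_1 = (-0.230000 + 2.750000)/2 = 1.260000
  f(c_1) = f(1.260000) = -3.124424
  f(a) × f(c) ≥ 0, new interval: [1.260000, 2.750000]
Iteration 2:
  c_2 = (1.260000 + 2.750000)/2 = 2.005000
  f(c_2) = f(2.005000) = 4.075200
  f(a) × f(c) < 0, new interval: [1.260000, 2.005000]

After 2 iteration(s), the approximation is c_2 = 2.005000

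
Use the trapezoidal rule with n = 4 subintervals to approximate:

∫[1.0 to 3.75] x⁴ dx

f(x) = x⁴
a = 1.0, b = 3.75, n = 4
h = (b - a)/n = 0.687500

Trapezoidal rule: (h/2)[f(x₀) + 2f(x₁) + 2f(x₂) + ... + f(xₙ)]

x_0 = 1.0000, f(x_0) = 1.000000, coefficient = 1
x_1 = 1.6875, f(x_1) = 8.109146, coefficient = 2
x_2 = 2.3750, f(x_2) = 31.816650, coefficient = 2
x_3 = 3.0625, f(x_3) = 87.963882, coefficient = 2
x_4 = 3.7500, f(x_4) = 197.753906, coefficient = 1

I ≈ (0.687500/2) × 454.533264 = 156.245810
Exact value: 148.115430
Error: 8.130380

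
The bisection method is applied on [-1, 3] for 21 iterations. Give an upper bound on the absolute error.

Bisection error bound: |error| ≤ (b-a)/2^n
|error| ≤ (3 - (-1))/2^21 = 4/2^21
|error| ≤ 0.0000019073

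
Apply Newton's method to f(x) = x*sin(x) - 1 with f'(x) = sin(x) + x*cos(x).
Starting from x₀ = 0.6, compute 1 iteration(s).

f(x) = x*sin(x) - 1
f'(x) = sin(x) + x*cos(x)
x₀ = 0.6

Newton-Raphson formula: x_{n+1} = x_n - f(x_n)/f'(x_n)

Iteration 1:
  f(0.600000) = -0.661215
  f'(0.600000) = 1.059844
  x_1 = 0.600000 - (-0.661215)/1.059844 = 1.223879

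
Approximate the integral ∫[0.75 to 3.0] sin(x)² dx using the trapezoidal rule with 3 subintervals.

f(x) = sin(x)²
a = 0.75, b = 3.0, n = 3
h = (b - a)/n = 0.750000

Trapezoidal rule: (h/2)[f(x₀) + 2f(x₁) + 2f(x₂) + ... + f(xₙ)]

x_0 = 0.7500, f(x_0) = 0.464631, coefficient = 1
x_1 = 1.5000, f(x_1) = 0.994996, coefficient = 2
x_2 = 2.2500, f(x_2) = 0.605398, coefficient = 2
x_3 = 3.0000, f(x_3) = 0.019915, coefficient = 1

I ≈ (0.750000/2) × 3.685335 = 1.382000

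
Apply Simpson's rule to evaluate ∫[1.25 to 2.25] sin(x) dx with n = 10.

f(x) = sin(x)
a = 1.25, b = 2.25, n = 10
h = (b - a)/n = 0.100000

Simpson's rule: (h/3)[f(x₀) + 4f(x₁) + 2f(x₂) + ... + f(xₙ)]

x_0 = 1.2500, f(x_0) = 0.948985, coefficient = 1
x_1 = 1.3500, f(x_1) = 0.975723, coefficient = 4
x_2 = 1.4500, f(x_2) = 0.992713, coefficient = 2
x_3 = 1.5500, f(x_3) = 0.999784, coefficient = 4
x_4 = 1.6500, f(x_4) = 0.996865, coefficient = 2
x_5 = 1.7500, f(x_5) = 0.983986, coefficient = 4
x_6 = 1.8500, f(x_6) = 0.961275, coefficient = 2
x_7 = 1.9500, f(x_7) = 0.928960, coefficient = 4
x_8 = 2.0500, f(x_8) = 0.887362, coefficient = 2
x_9 = 2.1500, f(x_9) = 0.836899, coefficient = 4
x_10 = 2.2500, f(x_10) = 0.778073, coefficient = 1

I ≈ (0.100000/3) × 28.304895 = 0.943497
Exact value: 0.943496
Error: 0.000001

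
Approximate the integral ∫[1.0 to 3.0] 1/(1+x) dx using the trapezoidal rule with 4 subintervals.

f(x) = 1/(1+x)
a = 1.0, b = 3.0, n = 4
h = (b - a)/n = 0.500000

Trapezoidal rule: (h/2)[f(x₀) + 2f(x₁) + 2f(x₂) + ... + f(xₙ)]

x_0 = 1.0000, f(x_0) = 0.500000, coefficient = 1
x_1 = 1.5000, f(x_1) = 0.400000, coefficient = 2
x_2 = 2.0000, f(x_2) = 0.333333, coefficient = 2
x_3 = 2.5000, f(x_3) = 0.285714, coefficient = 2
x_4 = 3.0000, f(x_4) = 0.250000, coefficient = 1

I ≈ (0.500000/2) × 2.788095 = 0.697024
Exact value: 0.693147
Error: 0.003877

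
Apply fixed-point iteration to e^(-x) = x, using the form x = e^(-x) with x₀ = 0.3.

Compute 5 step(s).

Equation: e^(-x) = x
Fixed-point form: x = e^(-x)
x₀ = 0.3

x_1 = g(0.300000) = 0.740818
x_2 = g(0.740818) = 0.476724
x_3 = g(0.476724) = 0.620814
x_4 = g(0.620814) = 0.537507
x_5 = g(0.537507) = 0.584203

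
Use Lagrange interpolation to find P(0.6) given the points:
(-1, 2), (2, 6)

Lagrange interpolation formula:
P(x) = Σ yᵢ × Lᵢ(x)
where Lᵢ(x) = Π_{j≠i} (x - xⱼ)/(xᵢ - xⱼ)

L_0(0.6) = (0.6 - 2)/(-1 - 2) = 0.466667
L_1(0.6) = (0.6 - (-1))/(2 - (-1)) = 0.533333

P(0.6) = 2×L_0(0.6) + 6×L_1(0.6)
P(0.6) = 4.133333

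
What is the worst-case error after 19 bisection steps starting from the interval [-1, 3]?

Bisection error bound: |error| ≤ (b-a)/2^n
|error| ≤ (3 - (-1))/2^19 = 4/2^19
|error| ≤ 0.0000076294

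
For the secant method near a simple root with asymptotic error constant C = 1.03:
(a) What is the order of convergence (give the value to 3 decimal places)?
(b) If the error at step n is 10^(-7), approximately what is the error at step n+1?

(a) Secant method has superlinear convergence with order φ = (1+√5)/2 ≈ 1.618.
    This means |e_{n+1}| ≈ C|e_n|^1.618.

(b) With |e_n| = 10^(-7) and C = 1.03:
    |e_{n+1}| ≈ 1.03 × (10^(-7))^1.618 = 1.03 × 10^(-11.33)

(a) ≈ 1.618 (golden ratio); (b) |e_{n+1}| ≈ 4.860e-12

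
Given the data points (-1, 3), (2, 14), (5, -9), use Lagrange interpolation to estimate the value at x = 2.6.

Lagrange interpolation formula:
P(x) = Σ yᵢ × Lᵢ(x)
where Lᵢ(x) = Π_{j≠i} (x - xⱼ)/(xᵢ - xⱼ)

L_0(2.6) = (2.6 - 2)/(-1 - 2) × (2.6 - 5)/(-1 - 5) = -0.080000
L_1(2.6) = (2.6 - (-1))/(2 - (-1)) × (2.6 - 5)/(2 - 5) = 0.960000
L_2(2.6) = (2.6 - (-1))/(5 - (-1)) × (2.6 - 2)/(5 - 2) = 0.120000

P(2.6) = 3×L_0(2.6) + 14×L_1(2.6) + (-9)×L_2(2.6)
P(2.6) = 12.120000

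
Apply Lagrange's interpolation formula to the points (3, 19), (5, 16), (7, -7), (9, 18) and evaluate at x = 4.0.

Lagrange interpolation formula:
P(x) = Σ yᵢ × Lᵢ(x)
where Lᵢ(x) = Π_{j≠i} (x - xⱼ)/(xᵢ - xⱼ)

L_0(4.0) = (4.0 - 5)/(3 - 5) × (4.0 - 7)/(3 - 7) × (4.0 - 9)/(3 - 9) = 0.312500
L_1(4.0) = (4.0 - 3)/(5 - 3) × (4.0 - 7)/(5 - 7) × (4.0 - 9)/(5 - 9) = 0.937500
L_2(4.0) = (4.0 - 3)/(7 - 3) × (4.0 - 5)/(7 - 5) × (4.0 - 9)/(7 - 9) = -0.312500
L_3(4.0) = (4.0 - 3)/(9 - 3) × (4.0 - 5)/(9 - 5) × (4.0 - 7)/(9 - 7) = 0.062500

P(4.0) = 19×L_0(4.0) + 16×L_1(4.0) + (-7)×L_2(4.0) + 18×L_3(4.0)
P(4.0) = 24.250000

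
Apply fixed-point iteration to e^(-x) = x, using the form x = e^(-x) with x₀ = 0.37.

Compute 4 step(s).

Equation: e^(-x) = x
Fixed-point form: x = e^(-x)
x₀ = 0.37

x_1 = g(0.370000) = 0.690734
x_2 = g(0.690734) = 0.501208
x_3 = g(0.501208) = 0.605798
x_4 = g(0.605798) = 0.545639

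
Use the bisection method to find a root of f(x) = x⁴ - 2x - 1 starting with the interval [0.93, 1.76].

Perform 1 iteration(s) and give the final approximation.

f(x) = x⁴ - 2x - 1
Initial interval: [0.93, 1.76]

Iteration 1:
  c_1 = (0.930000 + 1.760000)/2 = 1.345000
  f(c_1) = f(1.345000) = -0.417429
  f(a) × f(c) ≥ 0, new interval: [1.345000, 1.760000]

After 1 iteration(s), the approximation is c_1 = 1.345000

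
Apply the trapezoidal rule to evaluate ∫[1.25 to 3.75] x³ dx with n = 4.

f(x) = x³
a = 1.25, b = 3.75, n = 4
h = (b - a)/n = 0.625000

Trapezoidal rule: (h/2)[f(x₀) + 2f(x₁) + 2f(x₂) + ... + f(xₙ)]

x_0 = 1.2500, f(x_0) = 1.953125, coefficient = 1
x_1 = 1.8750, f(x_1) = 6.591797, coefficient = 2
x_2 = 2.5000, f(x_2) = 15.625000, coefficient = 2
x_3 = 3.1250, f(x_3) = 30.517578, coefficient = 2
x_4 = 3.7500, f(x_4) = 52.734375, coefficient = 1

I ≈ (0.625000/2) × 160.156250 = 50.048828
Exact value: 48.828125
Error: 1.220703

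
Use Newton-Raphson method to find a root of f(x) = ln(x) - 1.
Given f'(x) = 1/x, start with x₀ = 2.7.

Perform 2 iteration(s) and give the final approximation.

f(x) = ln(x) - 1
f'(x) = 1/x
x₀ = 2.7

Newton-Raphson formula: x_{n+1} = x_n - f(x_n)/f'(x_n)

Iteration 1:
  f(2.700000) = -0.006748
  f'(2.700000) = 0.370370
  x_1 = 2.700000 - (-0.006748)/0.370370 = 2.718220
Iteration 2:
  f(2.718220) = -0.000023
  f'(2.718220) = 0.367888
  x_2 = 2.718220 - (-0.000023)/0.367888 = 2.718282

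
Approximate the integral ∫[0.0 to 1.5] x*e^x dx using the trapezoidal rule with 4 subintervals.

f(x) = x*e^x
a = 0.0, b = 1.5, n = 4
h = (b - a)/n = 0.375000

Trapezoidal rule: (h/2)[f(x₀) + 2f(x₁) + 2f(x₂) + ... + f(xₙ)]

x_0 = 0.0000, f(x_0) = 0.000000, coefficient = 1
x_1 = 0.3750, f(x_1) = 0.545622, coefficient = 2
x_2 = 0.7500, f(x_2) = 1.587750, coefficient = 2
x_3 = 1.1250, f(x_3) = 3.465244, coefficient = 2
x_4 = 1.5000, f(x_4) = 6.722534, coefficient = 1

I ≈ (0.375000/2) × 17.919765 = 3.359956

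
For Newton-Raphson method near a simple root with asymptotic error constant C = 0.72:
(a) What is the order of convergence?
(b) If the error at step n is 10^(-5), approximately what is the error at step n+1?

(a) Newton-Raphson has quadratic (order 2) convergence near simple roots.
    This means |e_{n+1}| ≈ C|e_n|².

(b) With |e_n| = 10^(-5) and C = 0.72:
    |e_{n+1}| ≈ 0.72 × (10^(-5))² = 0.72 × 10^(-10)

(a) 2 (quadratic); (b) |e_{n+1}| ≈ 7.200e-11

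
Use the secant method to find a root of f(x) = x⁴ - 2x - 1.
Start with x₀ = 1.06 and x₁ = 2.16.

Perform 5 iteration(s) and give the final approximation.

f(x) = x⁴ - 2x - 1
x₀ = 1.06, x₁ = 2.16

Secant formula: x_{n+1} = x_n - f(x_n)(x_n - x_{n-1})/(f(x_n) - f(x_{n-1}))

Iteration 1:
  f(1.060000) = -1.857523
  f(2.160000) = 16.447823
  x_2 = 2.160000 - 16.447823×(2.160000 - 1.060000)/(16.447823 - (-1.857523))
       = 1.171622
Iteration 2:
  f(2.160000) = 16.447823
  f(1.171622) = -1.458945
  x_3 = 1.171622 - (-1.458945)×(1.171622 - 2.160000)/(-1.458945 - 16.447823)
       = 1.252149
Iteration 3:
  f(1.171622) = -1.458945
  f(1.252149) = -1.046057
  x_4 = 1.252149 - (-1.046057)×(1.252149 - 1.171622)/(-1.046057 - (-1.458945))
       = 1.456167
Iteration 4:
  f(1.252149) = -1.046057
  f(1.456167) = 0.583859
  x_5 = 1.456167 - 0.583859×(1.456167 - 1.252149)/(0.583859 - (-1.046057))
       = 1.383085
Iteration 5:
  f(1.456167) = 0.583859
  f(1.383085) = -0.106890
  x_6 = 1.383085 - (-0.106890)×(1.383085 - 1.456167)/(-0.106890 - 0.583859)
       = 1.394394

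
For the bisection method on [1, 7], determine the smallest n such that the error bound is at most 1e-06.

We need (b-a)/2^n ≤ 1e-06
(7 - 1)/2^n ≤ 1e-06
6/2^n ≤ 1e-06
2^n ≥ 6000000
n ≥ log₂(6000000) = 22.52
n ≥ 23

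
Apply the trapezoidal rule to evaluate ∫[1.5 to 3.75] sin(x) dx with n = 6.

f(x) = sin(x)
a = 1.5, b = 3.75, n = 6
h = (b - a)/n = 0.375000

Trapezoidal rule: (h/2)[f(x₀) + 2f(x₁) + 2f(x₂) + ... + f(xₙ)]

x_0 = 1.5000, f(x_0) = 0.997495, coefficient = 1
x_1 = 1.8750, f(x_1) = 0.954086, coefficient = 2
x_2 = 2.2500, f(x_2) = 0.778073, coefficient = 2
x_3 = 2.6250, f(x_3) = 0.493920, coefficient = 2
x_4 = 3.0000, f(x_4) = 0.141120, coefficient = 2
x_5 = 3.3750, f(x_5) = -0.231294, coefficient = 2
x_6 = 3.7500, f(x_6) = -0.571561, coefficient = 1

I ≈ (0.375000/2) × 4.697745 = 0.880827
Exact value: 0.891297
Error: 0.010469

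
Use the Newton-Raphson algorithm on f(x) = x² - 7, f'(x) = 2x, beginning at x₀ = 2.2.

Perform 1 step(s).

f(x) = x² - 7
f'(x) = 2x
x₀ = 2.2

Newton-Raphson formula: x_{n+1} = x_n - f(x_n)/f'(x_n)

Iteration 1:
  f(2.200000) = -2.160000
  f'(2.200000) = 4.400000
  x_1 = 2.200000 - (-2.160000)/4.400000 = 2.690909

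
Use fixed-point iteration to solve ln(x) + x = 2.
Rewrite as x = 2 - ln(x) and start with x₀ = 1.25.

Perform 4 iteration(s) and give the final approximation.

Equation: ln(x) + x = 2
Fixed-point form: x = 2 - ln(x)
x₀ = 1.25

x_1 = g(1.250000) = 1.776856
x_2 = g(1.776856) = 1.425154
x_3 = g(1.425154) = 1.645720
x_4 = g(1.645720) = 1.501822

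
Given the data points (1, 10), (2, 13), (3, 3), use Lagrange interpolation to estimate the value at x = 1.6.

Lagrange interpolation formula:
P(x) = Σ yᵢ × Lᵢ(x)
where Lᵢ(x) = Π_{j≠i} (x - xⱼ)/(xᵢ - xⱼ)

L_0(1.6) = (1.6 - 2)/(1 - 2) × (1.6 - 3)/(1 - 3) = 0.280000
L_1(1.6) = (1.6 - 1)/(2 - 1) × (1.6 - 3)/(2 - 3) = 0.840000
L_2(1.6) = (1.6 - 1)/(3 - 1) × (1.6 - 2)/(3 - 2) = -0.120000

P(1.6) = 10×L_0(1.6) + 13×L_1(1.6) + 3×L_2(1.6)
P(1.6) = 13.360000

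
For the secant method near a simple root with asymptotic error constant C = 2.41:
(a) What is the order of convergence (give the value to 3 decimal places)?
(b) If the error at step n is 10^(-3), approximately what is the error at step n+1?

(a) Secant method has superlinear convergence with order φ = (1+√5)/2 ≈ 1.618.
    This means |e_{n+1}| ≈ C|e_n|^1.618.

(b) With |e_n| = 10^(-3) and C = 2.41:
    |e_{n+1}| ≈ 2.41 × (10^(-3))^1.618 = 2.41 × 10^(-4.85)

(a) ≈ 1.618 (golden ratio); (b) |e_{n+1}| ≈ 3.372e-05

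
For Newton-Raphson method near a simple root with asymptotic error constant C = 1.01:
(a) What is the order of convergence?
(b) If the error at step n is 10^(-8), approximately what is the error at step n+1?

(a) Newton-Raphson has quadratic (order 2) convergence near simple roots.
    This means |e_{n+1}| ≈ C|e_n|².

(b) With |e_n| = 10^(-8) and C = 1.01:
    |e_{n+1}| ≈ 1.01 × (10^(-8))² = 1.01 × 10^(-16)

(a) 2 (quadratic); (b) |e_{n+1}| ≈ 1.010e-16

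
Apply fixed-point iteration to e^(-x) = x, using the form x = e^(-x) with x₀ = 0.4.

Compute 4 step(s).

Equation: e^(-x) = x
Fixed-point form: x = e^(-x)
x₀ = 0.4

x_1 = g(0.400000) = 0.670320
x_2 = g(0.670320) = 0.511545
x_3 = g(0.511545) = 0.599569
x_4 = g(0.599569) = 0.549048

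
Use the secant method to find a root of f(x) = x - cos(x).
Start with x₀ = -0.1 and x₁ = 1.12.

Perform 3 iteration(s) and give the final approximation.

f(x) = x - cos(x)
x₀ = -0.1, x₁ = 1.12

Secant formula: x_{n+1} = x_n - f(x_n)(x_n - x_{n-1})/(f(x_n) - f(x_{n-1}))

Iteration 1:
  f(-0.100000) = -1.095004
  f(1.120000) = 0.684318
  x_2 = 1.120000 - 0.684318×(1.120000 - (-0.100000))/(0.684318 - (-1.095004))
       = 0.650795
Iteration 2:
  f(1.120000) = 0.684318
  f(0.650795) = -0.144808
  x_3 = 0.650795 - (-0.144808)×(0.650795 - 1.120000)/(-0.144808 - 0.684318)
       = 0.732742
Iteration 3:
  f(0.650795) = -0.144808
  f(0.732742) = -0.010601
  x_4 = 0.732742 - (-0.010601)×(0.732742 - 0.650795)/(-0.010601 - (-0.144808))
       = 0.739215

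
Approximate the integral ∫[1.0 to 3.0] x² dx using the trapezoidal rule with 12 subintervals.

f(x) = x²
a = 1.0, b = 3.0, n = 12
h = (b - a)/n = 0.166667

Trapezoidal rule: (h/2)[f(x₀) + 2f(x₁) + 2f(x₂) + ... + f(xₙ)]

x_0 = 1.0000, f(x_0) = 1.000000, coefficient = 1
x_1 = 1.1667, f(x_1) = 1.361111, coefficient = 2
x_2 = 1.3333, f(x_2) = 1.777778, coefficient = 2
x_3 = 1.5000, f(x_3) = 2.250000, coefficient = 2
x_4 = 1.6667, f(x_4) = 2.777778, coefficient = 2
x_5 = 1.8333, f(x_5) = 3.361111, coefficient = 2
x_6 = 2.0000, f(x_6) = 4.000000, coefficient = 2
x_7 = 2.1667, f(x_7) = 4.694444, coefficient = 2
x_8 = 2.3333, f(x_8) = 5.444444, coefficient = 2
x_9 = 2.5000, f(x_9) = 6.250000, coefficient = 2
x_10 = 2.6667, f(x_10) = 7.111111, coefficient = 2
x_11 = 2.8333, f(x_11) = 8.027778, coefficient = 2
x_12 = 3.0000, f(x_12) = 9.000000, coefficient = 1

I ≈ (0.166667/2) × 104.111111 = 8.675926
Exact value: 8.666667
Error: 0.009259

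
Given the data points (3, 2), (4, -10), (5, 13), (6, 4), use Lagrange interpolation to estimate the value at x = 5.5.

Lagrange interpolation formula:
P(x) = Σ yᵢ × Lᵢ(x)
where Lᵢ(x) = Π_{j≠i} (x - xⱼ)/(xᵢ - xⱼ)

L_0(5.5) = (5.5 - 4)/(3 - 4) × (5.5 - 5)/(3 - 5) × (5.5 - 6)/(3 - 6) = 0.062500
L_1(5.5) = (5.5 - 3)/(4 - 3) × (5.5 - 5)/(4 - 5) × (5.5 - 6)/(4 - 6) = -0.312500
L_2(5.5) = (5.5 - 3)/(5 - 3) × (5.5 - 4)/(5 - 4) × (5.5 - 6)/(5 - 6) = 0.937500
L_3(5.5) = (5.5 - 3)/(6 - 3) × (5.5 - 4)/(6 - 4) × (5.5 - 5)/(6 - 5) = 0.312500

P(5.5) = 2×L_0(5.5) + (-10)×L_1(5.5) + 13×L_2(5.5) + 4×L_3(5.5)
P(5.5) = 16.687500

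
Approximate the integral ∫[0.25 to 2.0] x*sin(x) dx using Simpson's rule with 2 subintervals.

f(x) = x*sin(x)
a = 0.25, b = 2.0, n = 2
h = (b - a)/n = 0.875000

Simpson's rule: (h/3)[f(x₀) + 4f(x₁) + 2f(x₂) + ... + f(xₙ)]

x_0 = 0.2500, f(x_0) = 0.061851, coefficient = 1
x_1 = 1.1250, f(x_1) = 1.015051, coefficient = 4
x_2 = 2.0000, f(x_2) = 1.818595, coefficient = 1

I ≈ (0.875000/3) × 5.940650 = 1.732690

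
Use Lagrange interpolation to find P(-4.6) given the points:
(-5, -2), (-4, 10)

Lagrange interpolation formula:
P(x) = Σ yᵢ × Lᵢ(x)
where Lᵢ(x) = Π_{j≠i} (x - xⱼ)/(xᵢ - xⱼ)

L_0(-4.6) = (-4.6 - (-4))/(-5 - (-4)) = 0.600000
L_1(-4.6) = (-4.6 - (-5))/(-4 - (-5)) = 0.400000

P(-4.6) = (-2)×L_0(-4.6) + 10×L_1(-4.6)
P(-4.6) = 2.800000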